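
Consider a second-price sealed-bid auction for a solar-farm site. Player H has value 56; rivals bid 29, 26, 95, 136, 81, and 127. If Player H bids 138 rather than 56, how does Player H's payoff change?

Payoff change: -80.

The highest competing bid is 136.
Bidding truthfully at 56: the top bid is 136 (a rival), so Player H loses. Payoff = 0.
Bidding 138: Player H has the top bid, wins, and pays the second-highest bid 136. Payoff = 56 − 136 = -80.
Change = -80 − 0 = -80.
Deviating from a truthful bid can only lose payoff in a second-price auction — never gain.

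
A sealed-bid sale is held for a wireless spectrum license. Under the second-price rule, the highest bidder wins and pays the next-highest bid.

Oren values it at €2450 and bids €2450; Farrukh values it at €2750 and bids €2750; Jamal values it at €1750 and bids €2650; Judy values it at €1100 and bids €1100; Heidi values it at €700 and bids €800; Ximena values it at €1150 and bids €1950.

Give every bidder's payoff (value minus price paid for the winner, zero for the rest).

Oren €0, Farrukh €100, Jamal €0, Judy €0, Heidi €0, Ximena €0.

Bids in descending order: Farrukh €2750; Jamal €2650; Oren €2450; Ximena €1950; Judy €1100; Heidi €800.
Farrukh has the top bid and wins; the price is the second-highest bid, €2650.
Farrukh's payoff = €2750 − €2650 = €100. All other bidders lose, so their payoff is 0.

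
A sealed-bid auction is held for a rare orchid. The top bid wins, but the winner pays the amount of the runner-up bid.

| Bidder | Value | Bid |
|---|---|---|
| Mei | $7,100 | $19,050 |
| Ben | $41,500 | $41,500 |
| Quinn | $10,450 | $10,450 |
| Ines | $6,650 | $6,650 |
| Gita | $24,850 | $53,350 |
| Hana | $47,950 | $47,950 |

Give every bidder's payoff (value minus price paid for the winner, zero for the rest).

Ordered from highest: Gita $53,350, then Hana $47,950, then Ben $41,500, then Mei $19,050, then Quinn $10,450, then Ines $6,650.
Gita has the top bid and wins; the price is the second-highest bid, $47,950.
Gita's payoff = $24,850 − $47,950 = -$23,100. All other bidders lose, so their payoff is 0.

Payoffs: Mei $0, Ben $0, Quinn $0, Ines $0, Gita -$23,100, Hana $0.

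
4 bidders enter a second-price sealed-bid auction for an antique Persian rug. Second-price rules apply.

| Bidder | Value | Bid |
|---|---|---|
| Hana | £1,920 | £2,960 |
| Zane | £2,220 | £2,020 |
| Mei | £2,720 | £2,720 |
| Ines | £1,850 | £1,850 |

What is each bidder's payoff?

Payoffs: Hana -£800, Zane £0, Mei £0, Ines £0.

Sorted high to low: Hana £2,960 > Mei £2,720 > Zane £2,020 > Ines £1,850.
Hana has the top bid and wins; the price is the second-highest bid, £2,720.
Hana's payoff = £1,920 − £2,720 = -£800. All other bidders lose, so their payoff is 0.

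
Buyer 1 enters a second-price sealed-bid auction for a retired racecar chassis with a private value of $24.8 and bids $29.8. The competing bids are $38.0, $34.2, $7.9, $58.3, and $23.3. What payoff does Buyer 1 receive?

Highest competing bid: $58.3.
Buyer 1's bid $29.8 is not the highest, so Buyer 1 loses, pays nothing, and earns zero payoff.

The bidder's payoff: $0.0.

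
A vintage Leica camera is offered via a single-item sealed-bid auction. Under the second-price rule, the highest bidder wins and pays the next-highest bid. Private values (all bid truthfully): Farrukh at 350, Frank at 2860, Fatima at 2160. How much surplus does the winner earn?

700

Bids in descending order: Frank 2860, then Fatima 2160, then Farrukh 350.
Frank wins with the top bid and pays the second-highest, 2160.
Surplus = 2860 − 2160 = 700.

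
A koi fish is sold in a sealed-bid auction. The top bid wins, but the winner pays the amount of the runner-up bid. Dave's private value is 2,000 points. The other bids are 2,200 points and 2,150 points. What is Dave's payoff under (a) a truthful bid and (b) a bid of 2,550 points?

(a) 0 points  (b) -200 points

The highest competing bid is 2,200 points.
Bidding truthfully at 2,000 points: the top bid is 2,200 points (a rival), so Dave loses. Payoff = 0 points.
Bidding 2,550 points: Dave has the top bid, wins, and pays the second-highest bid 2,200 points. Payoff = 2,000 points − 2,200 points = -200 points.
This is the dominant-strategy logic: truthful bidding weakly beats any alternative.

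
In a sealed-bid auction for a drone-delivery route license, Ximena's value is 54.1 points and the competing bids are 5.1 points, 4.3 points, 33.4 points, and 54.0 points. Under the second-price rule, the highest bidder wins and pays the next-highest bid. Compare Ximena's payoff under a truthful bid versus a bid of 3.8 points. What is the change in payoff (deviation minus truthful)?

The highest competing bid is 54.0 points.
Bidding truthfully at 54.1 points: Ximena has the top bid, wins, and pays the second-highest bid 54.0 points. Payoff = 54.1 points − 54.0 points = 0.1 points.
Bidding 3.8 points: the top bid is 54.0 points (a rival), so Ximena loses. Payoff = 0.0 points.
Change = 0.0 points − 0.1 points = -0.1 points.

-0.1 points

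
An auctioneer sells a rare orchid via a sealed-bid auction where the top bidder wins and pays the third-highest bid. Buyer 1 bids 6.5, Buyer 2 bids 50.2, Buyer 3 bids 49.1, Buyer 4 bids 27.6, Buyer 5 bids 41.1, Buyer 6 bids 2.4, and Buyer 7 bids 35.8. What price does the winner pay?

Ordered from highest: Buyer 2 50.2; Buyer 3 49.1; Buyer 5 41.1; Buyer 7 35.8; Buyer 4 27.6; Buyer 1 6.5; Buyer 6 2.4.
Buyer 2 is the highest bidder, so Buyer 2 wins.
Under the third-price rule, the price is the third-highest bid: 41.1.

Price paid: 41.1.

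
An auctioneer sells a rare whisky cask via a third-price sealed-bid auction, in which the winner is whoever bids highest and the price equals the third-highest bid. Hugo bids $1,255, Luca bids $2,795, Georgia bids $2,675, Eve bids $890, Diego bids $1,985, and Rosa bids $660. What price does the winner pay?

Ranking the bids: Luca $2,795, then Georgia $2,675, then Diego $1,985, then Hugo $1,255, then Eve $890, then Rosa $660.
Luca is the highest bidder, so Luca wins.
Under the third-price rule, the price is the third-highest bid: $1,985.

The winner pays $1,985.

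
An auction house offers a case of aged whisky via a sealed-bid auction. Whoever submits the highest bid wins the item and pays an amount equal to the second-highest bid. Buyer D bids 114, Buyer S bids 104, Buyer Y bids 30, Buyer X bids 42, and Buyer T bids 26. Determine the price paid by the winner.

Ordered from highest: Buyer D 114 > Buyer S 104 > Buyer X 42 > Buyer Y 30 > Buyer T 26.
Buyer D has the highest bid, so Buyer D wins.
The second-highest bid is 104, so that is what Buyer D pays.

104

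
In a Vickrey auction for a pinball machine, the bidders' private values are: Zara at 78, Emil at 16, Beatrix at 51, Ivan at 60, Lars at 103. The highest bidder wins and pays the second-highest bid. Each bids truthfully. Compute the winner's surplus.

25

Sorted high to low: Lars 103, then Zara 78, then Ivan 60, then Beatrix 51, then Emil 16.
Lars wins with the top bid and pays the second-highest, 78.
Surplus = 103 − 78 = 25.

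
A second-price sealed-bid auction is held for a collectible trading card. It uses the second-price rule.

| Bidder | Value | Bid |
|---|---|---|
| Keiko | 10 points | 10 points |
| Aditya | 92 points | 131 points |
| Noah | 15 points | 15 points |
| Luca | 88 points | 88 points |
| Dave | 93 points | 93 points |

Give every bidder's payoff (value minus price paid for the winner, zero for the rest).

Ranking the bids: Aditya 131 points, then Dave 93 points, then Luca 88 points, then Noah 15 points, then Keiko 10 points.
Aditya has the top bid and wins; the price is the second-highest bid, 93 points.
Aditya's payoff = 92 points − 93 points = -1 points. All other bidders lose, so their payoff is 0.

Payoffs: Keiko 0 points, Aditya -1 points, Noah 0 points, Luca 0 points, Dave 0 points.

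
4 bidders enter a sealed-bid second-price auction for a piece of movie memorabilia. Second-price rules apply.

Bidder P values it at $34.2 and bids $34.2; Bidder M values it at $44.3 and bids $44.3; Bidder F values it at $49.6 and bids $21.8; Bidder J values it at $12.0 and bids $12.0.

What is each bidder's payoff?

Ordered from highest: Bidder M $44.3, then Bidder P $34.2, then Bidder F $21.8, then Bidder J $12.0.
Bidder M has the top bid and wins; the price is the second-highest bid, $34.2.
Bidder M's payoff = $44.3 − $34.2 = $10.1. All other bidders lose, so their payoff is 0.

Payoffs: Bidder P $0.0, Bidder M $10.1, Bidder F $0.0, Bidder J $0.0.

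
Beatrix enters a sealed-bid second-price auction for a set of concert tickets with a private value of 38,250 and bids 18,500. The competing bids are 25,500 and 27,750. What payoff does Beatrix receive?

Payoff = 0.

Highest competing bid: 27,750.
Beatrix's bid 18,500 is not the highest, so Beatrix loses, pays nothing, and earns zero payoff.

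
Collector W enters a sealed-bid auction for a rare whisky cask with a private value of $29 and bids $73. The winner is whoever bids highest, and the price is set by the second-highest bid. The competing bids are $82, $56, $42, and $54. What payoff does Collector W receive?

Collector W's payoff: $0.

Highest competing bid: $82.
Collector W's bid $73 is not the highest, so Collector W loses, pays nothing, and earns zero payoff.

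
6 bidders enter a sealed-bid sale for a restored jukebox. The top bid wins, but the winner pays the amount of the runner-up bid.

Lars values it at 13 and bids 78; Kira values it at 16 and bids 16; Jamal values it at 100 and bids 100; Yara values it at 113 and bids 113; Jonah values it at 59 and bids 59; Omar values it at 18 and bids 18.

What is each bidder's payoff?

Bids in descending order: Yara 113; Jamal 100; Lars 78; Jonah 59; Omar 18; Kira 16.
Yara has the top bid and wins; the price is the second-highest bid, 100.
Yara's payoff = 113 − 100 = 13. All other bidders lose, so their payoff is 0.

Payoffs: Lars 0, Kira 0, Jamal 0, Yara 13, Jonah 0, Omar 0.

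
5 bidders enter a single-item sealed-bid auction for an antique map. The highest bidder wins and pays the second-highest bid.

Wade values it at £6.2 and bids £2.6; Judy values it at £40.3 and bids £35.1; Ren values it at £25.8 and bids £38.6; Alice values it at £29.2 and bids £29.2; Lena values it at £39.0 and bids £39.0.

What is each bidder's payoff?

Ordered from highest: Lena £39.0, then Ren £38.6, then Judy £35.1, then Alice £29.2, then Wade £2.6.
Lena has the top bid and wins; the price is the second-highest bid, £38.6.
Lena's payoff = £39.0 − £38.6 = £0.4. All other bidders lose, so their payoff is 0.

Wade £0.0, Judy £0.0, Ren £0.0, Alice £0.0, Lena £0.4.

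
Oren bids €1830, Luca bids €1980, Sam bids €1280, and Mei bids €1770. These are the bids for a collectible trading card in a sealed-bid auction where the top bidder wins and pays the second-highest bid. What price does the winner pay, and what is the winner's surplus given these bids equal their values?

The winner pays €1830 for a surplus of €150.

Sorted high to low: Luca €1980; Oren €1830; Mei €1770; Sam €1280.
Luca is the highest bidder, so Luca wins.
Under the second-price rule, the price is the second-highest bid: €1830.
Surplus = €1980 − €1830 = €150.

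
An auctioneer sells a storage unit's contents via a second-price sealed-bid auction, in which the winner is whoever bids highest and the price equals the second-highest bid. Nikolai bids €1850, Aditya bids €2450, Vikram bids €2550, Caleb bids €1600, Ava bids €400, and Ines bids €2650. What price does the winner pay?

The winner pays €2550.

Ranking the bids: Ines €2650; Vikram €2550; Aditya €2450; Nikolai €1850; Caleb €1600; Ava €400.
Ines is the highest bidder, so Ines wins.
Under the second-price rule, the price is the second-highest bid: €2550.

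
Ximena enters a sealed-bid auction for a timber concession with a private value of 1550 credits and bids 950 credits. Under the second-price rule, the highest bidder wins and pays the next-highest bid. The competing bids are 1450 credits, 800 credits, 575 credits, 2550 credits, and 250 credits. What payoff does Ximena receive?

0 credits

Highest competing bid: 2550 credits.
Ximena's bid 950 credits is not the highest, so Ximena loses, pays nothing, and earns zero payoff.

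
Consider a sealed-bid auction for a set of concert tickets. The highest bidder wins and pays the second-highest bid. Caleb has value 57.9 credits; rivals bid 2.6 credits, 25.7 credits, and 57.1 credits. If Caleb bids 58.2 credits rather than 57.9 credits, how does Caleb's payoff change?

The highest competing bid is 57.1 credits.
Bidding truthfully at 57.9 credits: Caleb has the top bid, wins, and pays the second-highest bid 57.1 credits. Payoff = 57.9 credits − 57.1 credits = 0.8 credits.
Bidding 58.2 credits: Caleb has the top bid, wins, and pays the second-highest bid 57.1 credits. Payoff = 57.9 credits − 57.1 credits = 0.8 credits.
Change = 0.8 credits − 0.8 credits = 0.0 credits.
The bid only affects whether you win, not the price — here both bids land on the same side of the top rival bid, so the deviation is payoff-neutral.

Payoff change: 0.0 credits.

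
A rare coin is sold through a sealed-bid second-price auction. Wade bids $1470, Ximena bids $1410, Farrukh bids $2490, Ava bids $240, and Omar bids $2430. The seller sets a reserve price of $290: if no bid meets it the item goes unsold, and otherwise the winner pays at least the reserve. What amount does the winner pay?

Bids in descending order: Farrukh $2490; Omar $2430; Wade $1470; Ximena $1410; Ava $240.
Farrukh has the highest bid, so Farrukh wins.
The second-highest bid is $2430, which exceeds the reserve, so that sets the price.

The winner pays $2430.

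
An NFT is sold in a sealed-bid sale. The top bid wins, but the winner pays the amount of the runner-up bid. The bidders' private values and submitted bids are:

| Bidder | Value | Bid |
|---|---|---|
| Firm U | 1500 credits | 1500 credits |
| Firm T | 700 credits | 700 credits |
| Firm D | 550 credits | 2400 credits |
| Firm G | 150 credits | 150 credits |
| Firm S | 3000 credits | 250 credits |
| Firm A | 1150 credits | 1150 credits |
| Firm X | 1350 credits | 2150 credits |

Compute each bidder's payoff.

Ranking the bids: Firm D 2400 credits > Firm X 2150 credits > Firm U 1500 credits > Firm A 1150 credits > Firm T 700 credits > Firm S 250 credits > Firm G 150 credits.
Firm D has the top bid and wins; the price is the second-highest bid, 2150 credits.
Firm D's payoff = 550 credits − 2150 credits = -1600 credits. All other bidders lose, so their payoff is 0.

Payoffs: Firm U 0 credits, Firm T 0 credits, Firm D -1600 credits, Firm G 0 credits, Firm S 0 credits, Firm A 0 credits, Firm X 0 credits.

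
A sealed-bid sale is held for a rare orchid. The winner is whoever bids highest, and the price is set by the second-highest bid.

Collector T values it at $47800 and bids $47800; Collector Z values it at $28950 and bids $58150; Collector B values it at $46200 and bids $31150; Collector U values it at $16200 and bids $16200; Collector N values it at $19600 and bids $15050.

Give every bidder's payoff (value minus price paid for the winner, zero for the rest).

Ranking the bids: Collector Z $58150, then Collector T $47800, then Collector B $31150, then Collector U $16200, then Collector N $15050.
Collector Z has the top bid and wins; the price is the second-highest bid, $47800.
Collector Z's payoff = $28950 − $47800 = -$18850. All other bidders lose, so their payoff is 0.

Collector T $0, Collector Z -$18850, Collector B $0, Collector U $0, Collector N $0.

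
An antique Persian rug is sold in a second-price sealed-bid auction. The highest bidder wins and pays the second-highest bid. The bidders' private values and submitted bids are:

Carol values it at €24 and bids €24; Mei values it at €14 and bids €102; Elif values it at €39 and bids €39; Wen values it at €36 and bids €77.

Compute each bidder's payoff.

Carol €0, Mei -€63, Elif €0, Wen €0.

Bids in descending order: Mei €102 > Wen €77 > Elif €39 > Carol €24.
Mei has the top bid and wins; the price is the second-highest bid, €77.
Mei's payoff = €14 − €77 = -€63. All other bidders lose, so their payoff is 0.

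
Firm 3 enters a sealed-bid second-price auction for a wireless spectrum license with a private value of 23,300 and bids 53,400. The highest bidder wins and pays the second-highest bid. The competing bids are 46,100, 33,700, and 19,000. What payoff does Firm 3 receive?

Highest competing bid: 46,100.
Firm 3's bid 53,400 is the highest overall, so Firm 3 wins and pays the second-highest bid, 46,100.
Payoff = value − price = 23,300 − 46,100 = -22,800.
Overbidding won the item at a price above value — truthful bidding would have avoided this loss.

-22,800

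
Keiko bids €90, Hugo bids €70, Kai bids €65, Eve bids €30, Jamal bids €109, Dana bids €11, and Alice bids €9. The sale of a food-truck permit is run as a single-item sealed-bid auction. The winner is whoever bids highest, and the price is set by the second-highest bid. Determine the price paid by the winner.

Bids in descending order: Jamal €109; Keiko €90; Hugo €70; Kai €65; Eve €30; Dana €11; Alice €9.
Jamal has the highest bid, so Jamal wins.
The second-highest bid is €90, so that is what Jamal pays.

Price paid: €90.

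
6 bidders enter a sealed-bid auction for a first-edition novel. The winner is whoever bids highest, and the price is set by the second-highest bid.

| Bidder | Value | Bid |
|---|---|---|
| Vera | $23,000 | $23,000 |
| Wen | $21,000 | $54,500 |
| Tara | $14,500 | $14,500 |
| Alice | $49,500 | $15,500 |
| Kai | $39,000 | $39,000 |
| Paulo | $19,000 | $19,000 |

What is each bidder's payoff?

Payoffs: Vera $0, Wen -$18,000, Tara $0, Alice $0, Kai $0, Paulo $0.

Ordered from highest: Wen $54,500, then Kai $39,000, then Vera $23,000, then Paulo $19,000, then Alice $15,500, then Tara $14,500.
Wen has the top bid and wins; the price is the second-highest bid, $39,000.
Wen's payoff = $21,000 − $39,000 = -$18,000. All other bidders lose, so their payoff is 0.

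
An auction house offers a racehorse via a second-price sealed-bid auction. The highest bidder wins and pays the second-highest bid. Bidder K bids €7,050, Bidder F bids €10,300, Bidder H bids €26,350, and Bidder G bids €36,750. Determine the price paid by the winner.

Sorted high to low: Bidder G €36,750; Bidder H €26,350; Bidder F €10,300; Bidder K €7,050.
Bidder G has the highest bid, so Bidder G wins.
The second-highest bid is €26,350, so that is what Bidder G pays.

Price paid: €26,350.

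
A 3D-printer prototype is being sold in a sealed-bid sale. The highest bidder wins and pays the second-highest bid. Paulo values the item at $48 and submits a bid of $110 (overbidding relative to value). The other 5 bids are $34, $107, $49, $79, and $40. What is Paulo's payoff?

Highest competing bid: $107.
Paulo's bid $110 is the highest overall, so Paulo wins and pays the second-highest bid, $107.
Payoff = value − price = $48 − $107 = -$59.
Overbidding won the item at a price above value — truthful bidding would have avoided this loss.

Payoff = -$59.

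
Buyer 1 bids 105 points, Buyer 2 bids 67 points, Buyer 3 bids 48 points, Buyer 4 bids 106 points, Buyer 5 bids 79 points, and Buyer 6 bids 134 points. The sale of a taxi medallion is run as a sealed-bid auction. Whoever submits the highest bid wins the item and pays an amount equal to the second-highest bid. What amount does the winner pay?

106 points

Sorted high to low: Buyer 6 134 points; Buyer 4 106 points; Buyer 1 105 points; Buyer 5 79 points; Buyer 2 67 points; Buyer 3 48 points.
Buyer 6 has the highest bid, so Buyer 6 wins.
The second-highest bid is 106 points, so that is what Buyer 6 pays.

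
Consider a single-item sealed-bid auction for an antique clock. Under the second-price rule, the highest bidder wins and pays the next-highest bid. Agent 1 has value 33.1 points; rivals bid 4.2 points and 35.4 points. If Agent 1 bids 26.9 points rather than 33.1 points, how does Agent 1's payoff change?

The highest competing bid is 35.4 points.
Bidding truthfully at 33.1 points: the top bid is 35.4 points (a rival), so Agent 1 loses. Payoff = 0.0 points.
Bidding 26.9 points: the top bid is 35.4 points (a rival), so Agent 1 loses. Payoff = 0.0 points.
Change = 0.0 points − 0.0 points = 0.0 points.
The bid only affects whether you win, not the price — here both bids land on the same side of the top rival bid, so the deviation is payoff-neutral.

0.0 points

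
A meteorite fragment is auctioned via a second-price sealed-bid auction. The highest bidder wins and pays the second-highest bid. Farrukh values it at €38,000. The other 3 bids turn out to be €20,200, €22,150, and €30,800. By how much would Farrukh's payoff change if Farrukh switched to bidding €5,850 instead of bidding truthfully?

The highest competing bid is €30,800.
Bidding truthfully at €38,000: Farrukh has the top bid, wins, and pays the second-highest bid €30,800. Payoff = €38,000 − €30,800 = €7,200.
Bidding €5,850: the top bid is €30,800 (a rival), so Farrukh loses. Payoff = €0.
Change = €0 − €7,200 = -€7,200.

Payoff change: -€7,200.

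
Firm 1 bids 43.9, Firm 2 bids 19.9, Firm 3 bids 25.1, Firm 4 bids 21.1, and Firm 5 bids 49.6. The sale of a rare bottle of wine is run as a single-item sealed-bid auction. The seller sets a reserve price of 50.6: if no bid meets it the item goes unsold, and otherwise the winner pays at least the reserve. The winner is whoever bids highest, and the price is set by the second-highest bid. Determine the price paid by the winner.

unsold

Bids in descending order: Firm 5 49.6, then Firm 1 43.9, then Firm 3 25.1, then Firm 4 21.1, then Firm 2 19.9.
The top bid 49.6 is below the reserve 50.6, so the item goes unsold and nothing is paid.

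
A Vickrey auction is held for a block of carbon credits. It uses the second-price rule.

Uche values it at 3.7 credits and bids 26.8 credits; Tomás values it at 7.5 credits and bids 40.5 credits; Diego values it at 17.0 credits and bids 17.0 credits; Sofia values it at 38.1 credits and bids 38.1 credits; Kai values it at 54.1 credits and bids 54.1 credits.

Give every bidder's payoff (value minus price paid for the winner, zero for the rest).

Uche 0.0 credits, Tomás 0.0 credits, Diego 0.0 credits, Sofia 0.0 credits, Kai 13.6 credits.

Sorted high to low: Kai 54.1 credits; Tomás 40.5 credits; Sofia 38.1 credits; Uche 26.8 credits; Diego 17.0 credits.
Kai has the top bid and wins; the price is the second-highest bid, 40.5 credits.
Kai's payoff = 54.1 credits − 40.5 credits = 13.6 credits. All other bidders lose, so their payoff is 0.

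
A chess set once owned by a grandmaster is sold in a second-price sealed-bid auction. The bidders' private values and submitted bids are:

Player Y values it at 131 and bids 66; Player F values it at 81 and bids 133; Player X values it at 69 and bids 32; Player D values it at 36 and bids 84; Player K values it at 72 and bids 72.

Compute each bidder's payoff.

Payoffs: Player Y 0, Player F -3, Player X 0, Player D 0, Player K 0.

Bids in descending order: Player F 133 > Player D 84 > Player K 72 > Player Y 66 > Player X 32.
Player F has the top bid and wins; the price is the second-highest bid, 84.
Player F's payoff = 81 − 84 = -3. All other bidders lose, so their payoff is 0.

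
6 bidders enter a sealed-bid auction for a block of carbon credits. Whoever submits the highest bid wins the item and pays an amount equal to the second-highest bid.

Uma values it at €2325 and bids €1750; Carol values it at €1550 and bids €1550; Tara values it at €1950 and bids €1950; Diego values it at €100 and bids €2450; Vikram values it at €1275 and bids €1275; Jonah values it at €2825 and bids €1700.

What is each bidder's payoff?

Uma €0, Carol €0, Tara €0, Diego -€1850, Vikram €0, Jonah €0.

Bids in descending order: Diego €2450 > Tara €1950 > Uma €1750 > Jonah €1700 > Carol €1550 > Vikram €1275.
Diego has the top bid and wins; the price is the second-highest bid, €1950.
Diego's payoff = €100 − €1950 = -€1850. All other bidders lose, so their payoff is 0.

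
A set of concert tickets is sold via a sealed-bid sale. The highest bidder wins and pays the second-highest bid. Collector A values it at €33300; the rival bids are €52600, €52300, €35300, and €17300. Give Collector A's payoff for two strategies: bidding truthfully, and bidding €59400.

(a) €0  (b) -€19300

The highest competing bid is €52600.
Bidding truthfully at €33300: the top bid is €52600 (a rival), so Collector A loses. Payoff = €0.
Bidding €59400: Collector A has the top bid, wins, and pays the second-highest bid €52600. Payoff = €33300 − €52600 = -€19300.
Deviating from a truthful bid can only lose payoff in a second-price auction — never gain.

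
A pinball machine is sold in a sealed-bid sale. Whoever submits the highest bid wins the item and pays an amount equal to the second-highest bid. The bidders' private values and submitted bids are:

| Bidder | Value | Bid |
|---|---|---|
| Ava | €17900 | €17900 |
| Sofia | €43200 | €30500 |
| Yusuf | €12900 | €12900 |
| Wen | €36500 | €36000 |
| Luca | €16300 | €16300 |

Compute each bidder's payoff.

Payoffs: Ava €0, Sofia €0, Yusuf €0, Wen €6000, Luca €0.

Bids in descending order: Wen €36000 > Sofia €30500 > Ava €17900 > Luca €16300 > Yusuf €12900.
Wen has the top bid and wins; the price is the second-highest bid, €30500.
Wen's payoff = €36500 − €30500 = €6000. All other bidders lose, so their payoff is 0.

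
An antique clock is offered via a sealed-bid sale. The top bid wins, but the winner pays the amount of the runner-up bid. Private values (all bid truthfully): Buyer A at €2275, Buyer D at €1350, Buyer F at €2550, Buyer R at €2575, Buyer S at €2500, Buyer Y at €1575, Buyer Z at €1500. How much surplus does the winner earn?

Surplus = €25.

Ranking the bids: Buyer R €2575, then Buyer F €2550, then Buyer S €2500, then Buyer A €2275, then Buyer Y €1575, then Buyer Z €1500, then Buyer D €1350.
Buyer R wins with the top bid and pays the second-highest, €2550.
Surplus = €2575 − €2550 = €25.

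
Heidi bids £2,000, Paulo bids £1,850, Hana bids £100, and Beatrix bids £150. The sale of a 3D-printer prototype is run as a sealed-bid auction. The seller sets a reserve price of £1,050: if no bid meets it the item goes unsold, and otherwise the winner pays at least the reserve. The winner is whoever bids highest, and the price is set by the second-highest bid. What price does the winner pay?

Price paid: £1,850.

Bids in descending order: Heidi £2,000; Paulo £1,850; Beatrix £150; Hana £100.
Heidi has the highest bid, so Heidi wins.
The second-highest bid is £1,850, which exceeds the reserve, so that sets the price.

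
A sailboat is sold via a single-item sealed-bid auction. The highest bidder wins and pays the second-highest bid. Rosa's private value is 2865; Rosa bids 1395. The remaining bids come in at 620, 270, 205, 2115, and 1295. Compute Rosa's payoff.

0

Highest competing bid: 2115.
Rosa's bid 1395 is not the highest, so Rosa loses, pays nothing, and earns zero payoff.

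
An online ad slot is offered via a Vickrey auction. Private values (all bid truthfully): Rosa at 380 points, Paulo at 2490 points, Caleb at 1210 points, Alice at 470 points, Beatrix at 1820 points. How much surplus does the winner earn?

Surplus = 670 points.

Sorted high to low: Paulo 2490 points; Beatrix 1820 points; Caleb 1210 points; Alice 470 points; Rosa 380 points.
Paulo wins with the top bid and pays the second-highest, 1820 points.
Surplus = 2490 points − 1820 points = 670 points.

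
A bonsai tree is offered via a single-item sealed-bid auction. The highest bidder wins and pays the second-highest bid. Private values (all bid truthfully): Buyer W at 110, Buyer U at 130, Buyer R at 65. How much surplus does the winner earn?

Surplus = 20.

Sorted high to low: Buyer U 130 > Buyer W 110 > Buyer R 65.
Buyer U wins with the top bid and pays the second-highest, 110.
Surplus = 130 − 110 = 20.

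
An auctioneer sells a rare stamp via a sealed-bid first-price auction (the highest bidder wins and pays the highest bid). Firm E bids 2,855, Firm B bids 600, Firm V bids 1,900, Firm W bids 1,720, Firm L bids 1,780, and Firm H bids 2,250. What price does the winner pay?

Ranking the bids: Firm E 2,855; Firm H 2,250; Firm V 1,900; Firm L 1,780; Firm W 1,720; Firm B 600.
Firm E is the highest bidder, so Firm E wins.
Under the first-price rule, the price is the highest bid: 2,855.

The winner pays 2,855.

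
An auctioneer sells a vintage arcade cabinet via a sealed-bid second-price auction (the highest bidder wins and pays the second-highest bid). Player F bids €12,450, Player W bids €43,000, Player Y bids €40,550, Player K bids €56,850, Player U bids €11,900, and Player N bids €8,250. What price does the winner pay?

The winner pays €43,000.

Sorted high to low: Player K €56,850, then Player W €43,000, then Player Y €40,550, then Player F €12,450, then Player U €11,900, then Player N €8,250.
Player K is the highest bidder, so Player K wins.
Under the second-price rule, the price is the second-highest bid: €43,000.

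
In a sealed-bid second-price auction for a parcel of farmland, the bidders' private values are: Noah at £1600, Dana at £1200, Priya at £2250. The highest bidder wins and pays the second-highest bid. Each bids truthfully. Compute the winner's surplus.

£650

Sorted high to low: Priya £2250; Noah £1600; Dana £1200.
Priya wins with the top bid and pays the second-highest, £1600.
Surplus = £2250 − £1600 = £650.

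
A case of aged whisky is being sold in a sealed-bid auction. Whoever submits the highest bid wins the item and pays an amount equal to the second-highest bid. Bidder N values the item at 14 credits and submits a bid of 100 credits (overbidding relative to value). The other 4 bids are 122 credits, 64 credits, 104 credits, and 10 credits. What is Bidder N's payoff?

Payoff = 0 credits.

Highest competing bid: 122 credits.
Bidder N's bid 100 credits is not the highest, so Bidder N loses, pays nothing, and earns zero payoff.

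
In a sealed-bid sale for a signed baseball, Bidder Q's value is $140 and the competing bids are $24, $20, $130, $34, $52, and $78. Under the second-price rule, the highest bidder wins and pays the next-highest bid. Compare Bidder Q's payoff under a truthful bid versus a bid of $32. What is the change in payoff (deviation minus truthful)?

The highest competing bid is $130.
Bidding truthfully at $140: Bidder Q has the top bid, wins, and pays the second-highest bid $130. Payoff = $140 − $130 = $10.
Bidding $32: the top bid is $130 (a rival), so Bidder Q loses. Payoff = $0.
Change = $0 − $10 = -$10.
This is the dominant-strategy logic: truthful bidding weakly beats any alternative.

-$10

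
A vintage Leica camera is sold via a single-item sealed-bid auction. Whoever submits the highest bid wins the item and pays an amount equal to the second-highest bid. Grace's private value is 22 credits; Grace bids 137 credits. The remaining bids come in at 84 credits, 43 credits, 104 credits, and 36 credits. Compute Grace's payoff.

Payoff = -82 credits.

Highest competing bid: 104 credits.
Grace's bid 137 credits is the highest overall, so Grace wins and pays the second-highest bid, 104 credits.
Payoff = value − price = 22 credits − 104 credits = -82 credits.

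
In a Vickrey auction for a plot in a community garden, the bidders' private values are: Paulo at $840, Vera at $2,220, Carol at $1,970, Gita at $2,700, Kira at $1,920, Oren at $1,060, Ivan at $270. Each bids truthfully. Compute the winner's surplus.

Sorted high to low: Gita $2,700, then Vera $2,220, then Carol $1,970, then Kira $1,920, then Oren $1,060, then Paulo $840, then Ivan $270.
Gita wins with the top bid and pays the second-highest, $2,220.
Surplus = $2,700 − $2,220 = $480.

Winner's surplus: $480.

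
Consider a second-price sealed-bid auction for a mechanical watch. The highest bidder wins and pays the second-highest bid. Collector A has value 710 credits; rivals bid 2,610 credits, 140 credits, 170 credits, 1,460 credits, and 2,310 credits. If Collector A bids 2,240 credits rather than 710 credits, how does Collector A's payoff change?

Payoff change: 0 credits.

The highest competing bid is 2,610 credits.
Bidding truthfully at 710 credits: the top bid is 2,610 credits (a rival), so Collector A loses. Payoff = 0 credits.
Bidding 2,240 credits: the top bid is 2,610 credits (a rival), so Collector A loses. Payoff = 0 credits.
Change = 0 credits − 0 credits = 0 credits.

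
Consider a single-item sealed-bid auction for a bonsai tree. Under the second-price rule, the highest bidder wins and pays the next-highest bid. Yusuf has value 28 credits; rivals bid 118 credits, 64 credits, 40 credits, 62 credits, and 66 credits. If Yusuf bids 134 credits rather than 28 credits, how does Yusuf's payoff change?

The highest competing bid is 118 credits.
Bidding truthfully at 28 credits: the top bid is 118 credits (a rival), so Yusuf loses. Payoff = 0 credits.
Bidding 134 credits: Yusuf has the top bid, wins, and pays the second-highest bid 118 credits. Payoff = 28 credits − 118 credits = -90 credits.
Change = -90 credits − 0 credits = -90 credits.

Change in payoff: -90 credits.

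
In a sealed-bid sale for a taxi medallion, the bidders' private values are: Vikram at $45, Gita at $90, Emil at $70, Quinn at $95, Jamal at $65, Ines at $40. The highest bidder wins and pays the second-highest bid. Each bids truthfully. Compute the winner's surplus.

Winner's surplus: $5.

Sorted high to low: Quinn $95; Gita $90; Emil $70; Jamal $65; Vikram $45; Ines $40.
Quinn wins with the top bid and pays the second-highest, $90.
Surplus = $95 − $90 = $5.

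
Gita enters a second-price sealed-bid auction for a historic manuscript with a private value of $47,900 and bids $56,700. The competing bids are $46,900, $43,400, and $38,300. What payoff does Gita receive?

Highest competing bid: $46,900.
Gita's bid $56,700 is the highest overall, so Gita wins and pays the second-highest bid, $46,900.
Payoff = value − price = $47,900 − $46,900 = $1,000.

Gita's payoff: $1,000.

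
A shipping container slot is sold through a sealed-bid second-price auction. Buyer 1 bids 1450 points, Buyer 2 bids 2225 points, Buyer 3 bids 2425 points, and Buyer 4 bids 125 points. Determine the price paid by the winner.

Sorted high to low: Buyer 3 2425 points, then Buyer 2 2225 points, then Buyer 1 1450 points, then Buyer 4 125 points.
Buyer 3 has the highest bid, so Buyer 3 wins.
The second-highest bid is 2225 points, so that is what Buyer 3 pays.

2225 points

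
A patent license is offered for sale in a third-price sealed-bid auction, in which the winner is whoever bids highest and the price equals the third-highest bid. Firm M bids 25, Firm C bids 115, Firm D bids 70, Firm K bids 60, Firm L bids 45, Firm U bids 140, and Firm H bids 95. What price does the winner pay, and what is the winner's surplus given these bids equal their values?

Bids in descending order: Firm U 140; Firm C 115; Firm H 95; Firm D 70; Firm K 60; Firm L 45; Firm M 25.
Firm U is the highest bidder, so Firm U wins.
Under the third-price rule, the price is the third-highest bid: 95.
Surplus = 140 − 95 = 45.

Price 95; surplus 45.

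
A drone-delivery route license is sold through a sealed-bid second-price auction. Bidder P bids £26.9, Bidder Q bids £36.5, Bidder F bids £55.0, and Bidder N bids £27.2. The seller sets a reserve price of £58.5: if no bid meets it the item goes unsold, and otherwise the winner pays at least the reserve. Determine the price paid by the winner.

unsold

Ordered from highest: Bidder F £55.0; Bidder Q £36.5; Bidder N £27.2; Bidder P £26.9.
The top bid £55.0 is below the reserve £58.5, so the item goes unsold and nothing is paid.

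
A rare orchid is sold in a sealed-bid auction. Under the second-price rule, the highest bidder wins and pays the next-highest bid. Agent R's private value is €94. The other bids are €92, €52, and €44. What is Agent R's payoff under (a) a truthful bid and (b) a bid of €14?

The highest competing bid is €92.
Bidding truthfully at €94: Agent R has the top bid, wins, and pays the second-highest bid €92. Payoff = €94 − €92 = €2.
Bidding €14: the top bid is €92 (a rival), so Agent R loses. Payoff = €0.

(a) €2  (b) €0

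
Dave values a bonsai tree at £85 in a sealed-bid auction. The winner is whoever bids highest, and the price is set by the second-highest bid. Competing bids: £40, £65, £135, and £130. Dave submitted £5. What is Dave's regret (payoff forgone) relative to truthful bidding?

The highest competing bid is £135.
Bidding truthfully at £85: the top bid is £135 (a rival), so Dave loses. Payoff = £0.
Bidding £5: the top bid is £135 (a rival), so Dave loses. Payoff = £0.
Regret = truthful payoff − actual payoff = £0 − £0 = £0.

£0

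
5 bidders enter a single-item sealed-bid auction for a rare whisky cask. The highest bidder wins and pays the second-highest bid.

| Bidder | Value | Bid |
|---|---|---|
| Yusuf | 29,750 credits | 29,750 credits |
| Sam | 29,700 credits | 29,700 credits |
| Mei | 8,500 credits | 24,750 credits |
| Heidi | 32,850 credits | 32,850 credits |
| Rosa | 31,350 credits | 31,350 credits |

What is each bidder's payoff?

Ranking the bids: Heidi 32,850 credits > Rosa 31,350 credits > Yusuf 29,750 credits > Sam 29,700 credits > Mei 24,750 credits.
Heidi has the top bid and wins; the price is the second-highest bid, 31,350 credits.
Heidi's payoff = 32,850 credits − 31,350 credits = 1,500 credits. All other bidders lose, so their payoff is 0.

Yusuf 0 credits, Sam 0 credits, Mei 0 credits, Heidi 1,500 credits, Rosa 0 credits.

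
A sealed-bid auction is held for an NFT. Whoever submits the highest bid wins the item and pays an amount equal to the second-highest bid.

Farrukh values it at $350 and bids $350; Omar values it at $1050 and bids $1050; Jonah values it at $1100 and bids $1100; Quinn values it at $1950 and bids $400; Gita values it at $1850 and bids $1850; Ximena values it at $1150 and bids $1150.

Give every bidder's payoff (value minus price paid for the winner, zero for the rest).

Ranking the bids: Gita $1850, then Ximena $1150, then Jonah $1100, then Omar $1050, then Quinn $400, then Farrukh $350.
Gita has the top bid and wins; the price is the second-highest bid, $1150.
Gita's payoff = $1850 − $1150 = $700. All other bidders lose, so their payoff is 0.

Farrukh $0, Omar $0, Jonah $0, Quinn $0, Gita $700, Ximena $0.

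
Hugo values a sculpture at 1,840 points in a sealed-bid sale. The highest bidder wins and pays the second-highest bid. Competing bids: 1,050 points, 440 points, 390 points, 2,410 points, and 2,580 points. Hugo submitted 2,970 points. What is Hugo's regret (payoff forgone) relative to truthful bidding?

740 points

The highest competing bid is 2,580 points.
Bidding truthfully at 1,840 points: the top bid is 2,580 points (a rival), so Hugo loses. Payoff = 0 points.
Bidding 2,970 points: Hugo has the top bid, wins, and pays the second-highest bid 2,580 points. Payoff = 1,840 points − 2,580 points = -740 points.
Regret = truthful payoff − actual payoff = 0 points − -740 points = 740 points.
Deviating from a truthful bid can only lose payoff in a second-price auction — never gain.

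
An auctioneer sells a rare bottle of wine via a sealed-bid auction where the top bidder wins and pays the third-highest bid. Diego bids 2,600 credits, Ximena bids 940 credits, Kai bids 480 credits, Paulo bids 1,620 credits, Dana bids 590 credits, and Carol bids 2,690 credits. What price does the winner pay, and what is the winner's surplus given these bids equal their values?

Bids in descending order: Carol 2,690 credits > Diego 2,600 credits > Paulo 1,620 credits > Ximena 940 credits > Dana 590 credits > Kai 480 credits.
Carol is the highest bidder, so Carol wins.
Under the third-price rule, the price is the third-highest bid: 1,620 credits.
Surplus = 2,690 credits − 1,620 credits = 1,070 credits.

The winner pays 1,620 credits for a surplus of 1,070 credits.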